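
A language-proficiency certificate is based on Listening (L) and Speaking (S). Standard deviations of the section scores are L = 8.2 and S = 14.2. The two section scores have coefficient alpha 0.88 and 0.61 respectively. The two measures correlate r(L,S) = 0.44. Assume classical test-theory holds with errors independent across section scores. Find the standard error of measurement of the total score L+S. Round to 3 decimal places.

Var(total) = 268.88 + 102.467 = 371.347.
True-score variance = 182.172 + 102.467 = 284.639, so reliability = 0.7665.
Error variance = 371.347 − 284.639 = 86.7084; SEM = √86.7084 = 9.312.

9.312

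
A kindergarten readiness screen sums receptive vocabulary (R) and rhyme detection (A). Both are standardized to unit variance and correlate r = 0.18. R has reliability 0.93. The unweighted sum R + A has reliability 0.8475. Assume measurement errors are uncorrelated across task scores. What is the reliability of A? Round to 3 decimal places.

Var(R+A) = 2 + 2·0.18 = 2.360.
True-score variance = ρ_R + ρ_A + 2·0.18, so 0.8475 = (0.93 + ρ_A + 0.36) / 2.360.
ρ_A = 0.8475·2.360 − 0.93 − 0.36 = 0.710.

0.710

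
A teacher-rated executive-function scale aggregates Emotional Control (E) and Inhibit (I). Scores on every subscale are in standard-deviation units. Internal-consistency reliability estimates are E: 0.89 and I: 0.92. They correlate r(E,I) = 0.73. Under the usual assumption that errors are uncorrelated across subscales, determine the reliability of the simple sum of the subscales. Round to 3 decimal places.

0.945

Var(E+I) = 2 + 2·[0.73] = 2 + 1.46 = 3.46.
With uncorrelated errors the cross-covariances are all true-score covariance, so they carry over unchanged; only the diagonal terms shrink to ρᵢσᵢ².
True-score variance = [0.89 + 0.92] + 1.46 = 1.81 + 1.46 = 3.27.
Reliability = 3.27 / 3.46 = 0.945.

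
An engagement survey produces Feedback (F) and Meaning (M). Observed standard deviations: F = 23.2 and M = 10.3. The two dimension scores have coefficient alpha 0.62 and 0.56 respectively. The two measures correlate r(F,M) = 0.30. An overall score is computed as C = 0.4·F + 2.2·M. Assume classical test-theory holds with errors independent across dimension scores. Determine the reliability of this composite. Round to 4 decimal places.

0.6436

Var(C) = 0.4²·23.2² + 2.2²·10.3² + 2·[0.88·23.2·10.3·0.30] = 599.594 + 126.171 = 725.765.
Because errors are independent across components, Cov(Tᵢ,Tⱼ) = Cov(Xᵢ,Xⱼ); the off-diagonal part of the true-score variance is the same as above.
True-score variance = [0.4²·23.2²·0.62 + 2.2²·10.3²·0.56] + 126.171 = 340.94 + 126.171 = 467.111.
Reliability = 467.111 / 725.765 = 0.6436.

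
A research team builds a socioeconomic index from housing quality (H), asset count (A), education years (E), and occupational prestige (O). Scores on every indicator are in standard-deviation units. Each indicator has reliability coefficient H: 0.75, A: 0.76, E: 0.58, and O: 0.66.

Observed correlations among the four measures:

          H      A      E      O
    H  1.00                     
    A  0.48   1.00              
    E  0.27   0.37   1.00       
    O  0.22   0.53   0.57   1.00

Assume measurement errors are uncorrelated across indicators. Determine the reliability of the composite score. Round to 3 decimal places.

0.859

Var(H+A+E+O) = 4 + 2·[0.48 + 0.27 + 0.22 + 0.37 + 0.53 + 0.57] = 4 + 4.88 = 8.88.
Under uncorrelated errors the observed covariances equal the true-score covariances, so only the own-variance terms attenuate.
True-score variance = [0.75 + 0.76 + 0.58 + 0.66] + 4.88 = 2.75 + 4.88 = 7.63.
Reliability = 7.63 / 8.88 = 0.859.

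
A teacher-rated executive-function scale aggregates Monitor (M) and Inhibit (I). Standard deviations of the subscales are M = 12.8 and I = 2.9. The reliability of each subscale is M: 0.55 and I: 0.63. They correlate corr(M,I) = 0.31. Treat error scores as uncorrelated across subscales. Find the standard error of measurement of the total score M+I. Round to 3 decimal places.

Var(total) = 172.25 + 23.0144 = 195.264.
True-score variance = 95.4103 + 23.0144 = 118.425, so reliability = 0.6065.
Error variance = 195.264 − 118.425 = 76.8397; SEM = √76.8397 = 8.766.

8.766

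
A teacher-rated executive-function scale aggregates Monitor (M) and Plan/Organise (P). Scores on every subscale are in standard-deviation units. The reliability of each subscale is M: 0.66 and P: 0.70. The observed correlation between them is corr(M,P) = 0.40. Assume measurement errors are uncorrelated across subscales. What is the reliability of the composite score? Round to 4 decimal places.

Var(M+P) = 2 + 2·[0.40] = 2 + 0.8 = 2.8.
With uncorrelated errors the cross-covariances are all true-score covariance, so they carry over unchanged; only the diagonal terms shrink to ρᵢσᵢ².
True-score variance = [0.66 + 0.70] + 0.8 = 1.36 + 0.8 = 2.16.
Reliability = 2.16 / 2.8 = 0.7714.

0.7714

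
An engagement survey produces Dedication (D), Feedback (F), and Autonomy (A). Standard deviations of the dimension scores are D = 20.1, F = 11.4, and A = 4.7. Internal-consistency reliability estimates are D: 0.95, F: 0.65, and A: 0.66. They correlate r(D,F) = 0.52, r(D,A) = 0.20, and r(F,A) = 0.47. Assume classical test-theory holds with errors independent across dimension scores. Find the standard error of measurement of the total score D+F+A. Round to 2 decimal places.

Var(total) = 556.06 + 326.459 = 882.519.
True-score variance = 482.863 + 326.459 = 809.322, so reliability = 0.9171.
Error variance = 882.519 − 809.322 = 73.1971; SEM = √73.1971 = 8.56.

8.56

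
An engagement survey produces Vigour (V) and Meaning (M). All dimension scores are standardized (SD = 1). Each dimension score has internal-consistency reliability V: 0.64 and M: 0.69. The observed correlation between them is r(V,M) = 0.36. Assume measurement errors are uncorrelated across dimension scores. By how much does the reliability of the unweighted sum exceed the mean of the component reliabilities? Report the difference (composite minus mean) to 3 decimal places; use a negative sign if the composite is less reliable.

Var(sum) = 2 + 0.72 = 2.72; true-score variance = 1.33 + 0.72 = 2.05; composite reliability = 0.7537.
Mean component reliability = 0.6650.
Difference = 0.7537 − 0.6650 = 0.089.

0.089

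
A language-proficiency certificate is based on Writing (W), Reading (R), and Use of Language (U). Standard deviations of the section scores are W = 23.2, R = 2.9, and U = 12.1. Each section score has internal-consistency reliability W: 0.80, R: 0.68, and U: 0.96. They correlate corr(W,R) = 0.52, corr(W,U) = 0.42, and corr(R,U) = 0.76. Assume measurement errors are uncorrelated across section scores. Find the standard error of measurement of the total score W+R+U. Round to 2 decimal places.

Var(total) = 693.06 + 359.113 = 1052.17.
True-score variance = 576.864 + 359.113 = 935.977, so reliability = 0.8896.
Error variance = 1052.17 − 935.977 = 116.196; SEM = √116.196 = 10.78.

10.78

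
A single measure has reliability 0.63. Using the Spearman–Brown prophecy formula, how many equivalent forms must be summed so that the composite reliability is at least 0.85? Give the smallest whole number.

4

k ≥ ρ*(1−ρ₁)/(ρ₁(1−ρ*)) = 0.85·0.37 / (0.63·0.15) = 3.328.
Smallest integer k = 4.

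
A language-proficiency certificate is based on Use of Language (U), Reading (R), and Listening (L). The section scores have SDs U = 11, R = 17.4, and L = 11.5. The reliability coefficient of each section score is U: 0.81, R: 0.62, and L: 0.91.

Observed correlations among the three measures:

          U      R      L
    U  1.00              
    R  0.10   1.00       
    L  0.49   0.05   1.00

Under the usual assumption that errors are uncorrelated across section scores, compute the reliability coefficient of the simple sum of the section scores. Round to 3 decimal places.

Var(U+R+L) = 11² + 17.4² + 11.5² + 2·[11·17.4·0.10 + 11·11.5·0.49 + 17.4·11.5·0.05] = 556.01 + 182.26 = 738.27.
Because errors are independent across components, Cov(Tᵢ,Tⱼ) = Cov(Xᵢ,Xⱼ); the off-diagonal part of the true-score variance is the same as above.
True-score variance = [11²·0.81 + 17.4²·0.62 + 11.5²·0.91] + 182.26 = 406.069 + 182.26 = 588.329.
Reliability = 588.329 / 738.27 = 0.797.

0.797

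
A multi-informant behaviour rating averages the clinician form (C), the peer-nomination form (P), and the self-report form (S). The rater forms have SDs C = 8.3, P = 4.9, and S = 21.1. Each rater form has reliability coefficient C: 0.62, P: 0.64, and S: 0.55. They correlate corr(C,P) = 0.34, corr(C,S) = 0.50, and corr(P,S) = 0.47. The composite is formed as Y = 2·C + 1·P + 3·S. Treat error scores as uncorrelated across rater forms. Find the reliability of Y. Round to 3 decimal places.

0.664

Var(Y) = 2²·8.3² + 4.9² + 3²·21.1² + 2·[2·8.3·4.9·0.34 + 6·8.3·21.1·0.50 + 3·4.9·21.1·0.47] = 4306.46 + 1397.65 = 5704.11.
With uncorrelated errors the cross-covariances are all true-score covariance, so they carry over unchanged; only the diagonal terms shrink to ρᵢσᵢ².
True-score variance = [2²·8.3²·0.62 + 4.9²·0.64 + 3²·21.1²·0.55] + 1397.65 = 2390 + 1397.65 = 3787.65.
Reliability = 3787.65 / 5704.11 = 0.664.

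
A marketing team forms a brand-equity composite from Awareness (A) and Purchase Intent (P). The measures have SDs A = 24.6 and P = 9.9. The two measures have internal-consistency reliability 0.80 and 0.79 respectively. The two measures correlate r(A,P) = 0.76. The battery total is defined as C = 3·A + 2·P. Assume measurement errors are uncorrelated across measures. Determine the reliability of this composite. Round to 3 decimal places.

0.855

Var(C) = 3²·24.6² + 2²·9.9² + 2·[6·24.6·9.9·0.76] = 5838.48 + 2221.08 = 8059.56.
With uncorrelated errors the cross-covariances are all true-score covariance, so they carry over unchanged; only the diagonal terms shrink to ρᵢσᵢ².
True-score variance = [3²·24.6²·0.80 + 2²·9.9²·0.79] + 2221.08 = 4666.86 + 2221.08 = 6887.95.
Reliability = 6887.95 / 8059.56 = 0.855.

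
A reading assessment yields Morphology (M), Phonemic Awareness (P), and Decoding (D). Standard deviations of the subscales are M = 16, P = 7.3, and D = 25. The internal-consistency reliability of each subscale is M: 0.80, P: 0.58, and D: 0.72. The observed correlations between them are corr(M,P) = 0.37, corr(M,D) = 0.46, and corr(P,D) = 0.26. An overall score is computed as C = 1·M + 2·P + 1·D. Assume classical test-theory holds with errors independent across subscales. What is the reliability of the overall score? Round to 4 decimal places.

Var(C) = 16² + 2²·7.3² + 25² + 2·[2·16·7.3·0.37 + 16·25·0.46 + 2·7.3·25·0.26] = 1094.16 + 730.664 = 1824.82.
Because errors are independent across components, Cov(Tᵢ,Tⱼ) = Cov(Xᵢ,Xⱼ); the off-diagonal part of the true-score variance is the same as above.
True-score variance = [16²·0.80 + 2²·7.3²·0.58 + 25²·0.72] + 730.664 = 778.433 + 730.664 = 1509.1.
Reliability = 1509.1 / 1824.82 = 0.8270.

0.8270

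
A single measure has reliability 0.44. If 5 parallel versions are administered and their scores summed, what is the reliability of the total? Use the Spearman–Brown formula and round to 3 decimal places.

ρ_k = kρ / (1 + (k−1)ρ) = 5·0.44 / (1 + 4·0.44) = 2.200 / 2.760 = 0.797.

0.797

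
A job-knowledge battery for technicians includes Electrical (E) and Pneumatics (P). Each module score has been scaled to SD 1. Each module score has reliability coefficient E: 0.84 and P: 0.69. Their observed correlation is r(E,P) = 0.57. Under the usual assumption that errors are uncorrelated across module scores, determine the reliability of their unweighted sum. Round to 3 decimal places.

0.850

Var(E+P) = 2 + 2·[0.57] = 2 + 1.14 = 3.14.
Under uncorrelated errors the observed covariances equal the true-score covariances, so only the own-variance terms attenuate.
True-score variance = [0.84 + 0.69] + 1.14 = 1.53 + 1.14 = 2.67.
Reliability = 2.67 / 3.14 = 0.850.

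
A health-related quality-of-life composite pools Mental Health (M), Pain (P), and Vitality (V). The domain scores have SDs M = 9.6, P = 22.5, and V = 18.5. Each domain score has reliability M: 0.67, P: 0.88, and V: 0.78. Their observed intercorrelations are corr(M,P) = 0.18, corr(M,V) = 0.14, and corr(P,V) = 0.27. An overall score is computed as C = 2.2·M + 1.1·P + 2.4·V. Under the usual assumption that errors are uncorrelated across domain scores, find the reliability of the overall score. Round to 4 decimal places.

0.8394

Var(C) = 2.2²·9.6² + 1.1²·22.5² + 2.4²·18.5² + 2·[2.42·9.6·22.5·0.18 + 5.28·9.6·18.5·0.14 + 2.64·22.5·18.5·0.27] = 3029.98 + 1044.15 = 4074.13.
Under uncorrelated errors the observed covariances equal the true-score covariances, so only the own-variance terms attenuate.
True-score variance = [2.2²·9.6²·0.67 + 1.1²·22.5²·0.88 + 2.4²·18.5²·0.78] + 1044.15 = 2375.57 + 1044.15 = 3419.72.
Reliability = 3419.72 / 4074.13 = 0.8394.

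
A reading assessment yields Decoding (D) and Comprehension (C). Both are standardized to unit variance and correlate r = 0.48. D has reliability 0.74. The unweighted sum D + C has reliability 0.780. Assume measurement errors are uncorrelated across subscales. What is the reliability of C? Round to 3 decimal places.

Var(D+C) = 2 + 2·0.48 = 2.960.
True-score variance = ρ_D + ρ_C + 2·0.48, so 0.780 = (0.74 + ρ_C + 0.96) / 2.960.
ρ_C = 0.780·2.960 − 0.74 − 0.96 = 0.609.

0.609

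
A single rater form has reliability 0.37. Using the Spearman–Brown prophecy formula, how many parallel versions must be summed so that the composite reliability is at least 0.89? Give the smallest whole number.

14

k ≥ ρ*(1−ρ₁)/(ρ₁(1−ρ*)) = 0.89·0.63 / (0.37·0.11) = 13.776.
Smallest integer k = 14.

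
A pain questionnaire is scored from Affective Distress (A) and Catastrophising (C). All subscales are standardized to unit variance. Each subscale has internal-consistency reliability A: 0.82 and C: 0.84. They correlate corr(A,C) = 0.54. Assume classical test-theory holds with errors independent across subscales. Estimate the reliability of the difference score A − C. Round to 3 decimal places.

Var(A−C) = 1 + 1 − 2·0.54 = 2 − 1.08 = 0.92.
Under uncorrelated errors the observed covariances equal the true-score covariances, so only the own-variance terms attenuate.
True-score variance = [0.82 + 0.84] − 1.08 = 1.66 − 1.08 = 0.58.
Reliability = 0.58 / 0.92 = 0.630.

0.630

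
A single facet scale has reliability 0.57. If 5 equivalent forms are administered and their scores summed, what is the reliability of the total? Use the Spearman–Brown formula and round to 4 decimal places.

0.8689

ρ_k = kρ / (1 + (k−1)ρ) = 5·0.57 / (1 + 4·0.57) = 2.850 / 3.280 = 0.8689.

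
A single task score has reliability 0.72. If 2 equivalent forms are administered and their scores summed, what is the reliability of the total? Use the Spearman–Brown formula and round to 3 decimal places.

0.837

ρ_k = kρ / (1 + (k−1)ρ) = 2·0.72 / (1 + 1·0.72) = 1.440 / 1.720 = 0.837.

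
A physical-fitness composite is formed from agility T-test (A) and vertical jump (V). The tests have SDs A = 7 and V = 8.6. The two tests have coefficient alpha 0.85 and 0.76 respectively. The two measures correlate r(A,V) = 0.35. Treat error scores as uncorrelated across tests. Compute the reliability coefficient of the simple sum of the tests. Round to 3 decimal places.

Var(A+V) = 7² + 8.6² + 2·[7·8.6·0.35] = 122.96 + 42.14 = 165.1.
Under uncorrelated errors the observed covariances equal the true-score covariances, so only the own-variance terms attenuate.
True-score variance = [7²·0.85 + 8.6²·0.76] + 42.14 = 97.8596 + 42.14 = 140.
Reliability = 140 / 165.1 = 0.848.

0.848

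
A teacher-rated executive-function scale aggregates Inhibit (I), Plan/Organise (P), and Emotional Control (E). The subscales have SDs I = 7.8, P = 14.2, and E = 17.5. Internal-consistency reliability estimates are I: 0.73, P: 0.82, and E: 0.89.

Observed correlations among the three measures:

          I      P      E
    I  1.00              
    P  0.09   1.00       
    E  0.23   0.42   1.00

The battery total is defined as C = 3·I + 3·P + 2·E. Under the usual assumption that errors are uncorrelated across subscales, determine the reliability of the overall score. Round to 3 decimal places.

Var(C) = 3²·7.8² + 3²·14.2² + 2²·17.5² + 2·[9·7.8·14.2·0.09 + 6·7.8·17.5·0.23 + 6·14.2·17.5·0.42] = 3587.32 + 1808.61 = 5395.93.
Under uncorrelated errors the observed covariances equal the true-score covariances, so only the own-variance terms attenuate.
True-score variance = [3²·7.8²·0.73 + 3²·14.2²·0.82 + 2²·17.5²·0.89] + 1808.61 = 2978.07 + 1808.61 = 4786.68.
Reliability = 4786.68 / 5395.93 = 0.887.

0.887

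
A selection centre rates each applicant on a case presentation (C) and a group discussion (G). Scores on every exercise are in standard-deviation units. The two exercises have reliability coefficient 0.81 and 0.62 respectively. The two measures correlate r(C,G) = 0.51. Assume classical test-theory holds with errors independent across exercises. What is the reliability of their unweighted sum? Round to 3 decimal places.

Var(C+G) = 2 + 2·[0.51] = 2 + 1.02 = 3.02.
Under uncorrelated errors the observed covariances equal the true-score covariances, so only the own-variance terms attenuate.
True-score variance = [0.81 + 0.62] + 1.02 = 1.43 + 1.02 = 2.45.
Reliability = 2.45 / 3.02 = 0.811.

0.811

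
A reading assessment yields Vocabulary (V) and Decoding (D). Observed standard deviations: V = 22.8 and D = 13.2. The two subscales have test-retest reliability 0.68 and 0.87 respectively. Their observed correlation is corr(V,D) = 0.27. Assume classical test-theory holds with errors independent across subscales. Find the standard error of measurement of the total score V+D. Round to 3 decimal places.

Var(total) = 694.08 + 162.518 = 856.598.
True-score variance = 505.08 + 162.518 = 667.598, so reliability = 0.7794.
Error variance = 856.598 − 667.598 = 189; SEM = √189 = 13.748.

13.748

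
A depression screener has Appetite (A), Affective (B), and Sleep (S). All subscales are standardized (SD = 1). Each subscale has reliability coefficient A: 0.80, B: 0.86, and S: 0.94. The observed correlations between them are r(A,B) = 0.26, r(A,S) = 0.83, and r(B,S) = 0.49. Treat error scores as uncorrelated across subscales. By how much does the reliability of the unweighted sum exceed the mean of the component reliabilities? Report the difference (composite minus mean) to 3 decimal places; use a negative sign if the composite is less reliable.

0.068

Var(sum) = 3 + 3.16 = 6.16; true-score variance = 2.6 + 3.16 = 5.76; composite reliability = 0.9351.
Mean component reliability = 0.8667.
Difference = 0.9351 − 0.8667 = 0.068.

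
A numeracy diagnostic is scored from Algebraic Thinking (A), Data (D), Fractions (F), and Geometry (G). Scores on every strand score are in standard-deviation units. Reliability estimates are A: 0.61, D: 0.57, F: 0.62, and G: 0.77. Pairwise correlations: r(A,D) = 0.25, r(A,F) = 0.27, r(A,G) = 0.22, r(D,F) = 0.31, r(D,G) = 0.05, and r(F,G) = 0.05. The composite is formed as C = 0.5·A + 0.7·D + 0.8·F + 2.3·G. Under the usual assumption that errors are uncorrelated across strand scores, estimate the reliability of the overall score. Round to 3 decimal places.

0.786

Var(C) = 0.5² + 0.7² + 0.8² + 2.3² + 2·[0.35·0.25 + 0.4·0.27 + 1.15·0.22 + 0.56·0.31 + 1.61·0.05 + 1.84·0.05] = 6.67 + 1.5892 = 8.2592.
Because errors are independent across components, Cov(Tᵢ,Tⱼ) = Cov(Xᵢ,Xⱼ); the off-diagonal part of the true-score variance is the same as above.
True-score variance = [0.5²·0.61 + 0.7²·0.57 + 0.8²·0.62 + 2.3²·0.77] + 1.5892 = 4.9019 + 1.5892 = 6.4911.
Reliability = 6.4911 / 8.2592 = 0.786.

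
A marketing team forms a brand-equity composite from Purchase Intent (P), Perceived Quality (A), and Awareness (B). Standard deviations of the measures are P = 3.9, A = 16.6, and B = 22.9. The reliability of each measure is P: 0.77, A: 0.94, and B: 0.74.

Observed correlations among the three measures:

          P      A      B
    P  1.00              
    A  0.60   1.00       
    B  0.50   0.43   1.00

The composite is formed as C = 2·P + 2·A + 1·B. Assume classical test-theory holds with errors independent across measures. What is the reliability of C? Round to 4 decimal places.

0.9235

Var(C) = 2²·3.9² + 2²·16.6² + 22.9² + 2·[4·3.9·16.6·0.60 + 2·3.9·22.9·0.50 + 2·16.6·22.9·0.43] = 1687.49 + 1143.21 = 2830.7.
With uncorrelated errors the cross-covariances are all true-score covariance, so they carry over unchanged; only the diagonal terms shrink to ρᵢσᵢ².
True-score variance = [2²·3.9²·0.77 + 2²·16.6²·0.94 + 22.9²·0.74] + 1143.21 = 1471.02 + 1143.21 = 2614.23.
Reliability = 2614.23 / 2830.7 = 0.9235.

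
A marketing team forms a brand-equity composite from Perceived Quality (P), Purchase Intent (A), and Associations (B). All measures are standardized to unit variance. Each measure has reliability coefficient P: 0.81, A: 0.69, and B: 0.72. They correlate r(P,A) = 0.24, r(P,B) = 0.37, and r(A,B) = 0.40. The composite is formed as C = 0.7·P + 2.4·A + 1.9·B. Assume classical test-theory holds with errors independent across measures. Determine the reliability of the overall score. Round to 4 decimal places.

0.8111

Var(C) = 0.7² + 2.4² + 1.9² + 2·[1.68·0.24 + 1.33·0.37 + 4.56·0.40] = 9.86 + 5.4386 = 15.2986.
Because errors are independent across components, Cov(Tᵢ,Tⱼ) = Cov(Xᵢ,Xⱼ); the off-diagonal part of the true-score variance is the same as above.
True-score variance = [0.7²·0.81 + 2.4²·0.69 + 1.9²·0.72] + 5.4386 = 6.9705 + 5.4386 = 12.4091.
Reliability = 12.4091 / 15.2986 = 0.8111.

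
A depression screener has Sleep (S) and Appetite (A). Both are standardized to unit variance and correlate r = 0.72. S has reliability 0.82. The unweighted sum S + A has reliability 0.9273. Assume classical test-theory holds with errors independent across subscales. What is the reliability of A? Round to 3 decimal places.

Var(S+A) = 2 + 2·0.72 = 3.440.
True-score variance = ρ_S + ρ_A + 2·0.72, so 0.9273 = (0.82 + ρ_A + 1.44) / 3.440.
ρ_A = 0.9273·3.440 − 0.82 − 1.44 = 0.930.

0.930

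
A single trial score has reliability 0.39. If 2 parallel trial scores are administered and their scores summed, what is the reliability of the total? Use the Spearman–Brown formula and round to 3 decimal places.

ρ_k = kρ / (1 + (k−1)ρ) = 2·0.39 / (1 + 1·0.39) = 0.780 / 1.390 = 0.561.

0.561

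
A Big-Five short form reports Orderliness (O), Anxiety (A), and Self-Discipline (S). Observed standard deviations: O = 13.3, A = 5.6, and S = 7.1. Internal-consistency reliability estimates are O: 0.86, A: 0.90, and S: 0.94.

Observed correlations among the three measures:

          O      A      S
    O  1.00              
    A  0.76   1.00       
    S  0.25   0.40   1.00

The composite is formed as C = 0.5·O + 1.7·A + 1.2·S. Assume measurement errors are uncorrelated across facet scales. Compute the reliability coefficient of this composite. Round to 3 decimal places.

Var(C) = 0.5²·13.3² + 1.7²·5.6² + 1.2²·7.1² + 2·[0.85·13.3·5.6·0.76 + 0.6·13.3·7.1·0.25 + 2.04·5.6·7.1·0.40] = 207.443 + 189.445 = 396.889.
Because errors are independent across components, Cov(Tᵢ,Tⱼ) = Cov(Xᵢ,Xⱼ); the off-diagonal part of the true-score variance is the same as above.
True-score variance = [0.5²·13.3²·0.86 + 1.7²·5.6²·0.90 + 1.2²·7.1²·0.94] + 189.445 = 187.834 + 189.445 = 377.279.
Reliability = 377.279 / 396.889 = 0.951.

0.951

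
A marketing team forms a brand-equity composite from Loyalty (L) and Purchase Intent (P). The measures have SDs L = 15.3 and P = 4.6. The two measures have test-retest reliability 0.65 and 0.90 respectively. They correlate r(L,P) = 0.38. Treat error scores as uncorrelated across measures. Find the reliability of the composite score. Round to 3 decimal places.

Var(L+P) = 15.3² + 4.6² + 2·[15.3·4.6·0.38] = 255.25 + 53.4888 = 308.739.
Because errors are independent across components, Cov(Tᵢ,Tⱼ) = Cov(Xᵢ,Xⱼ); the off-diagonal part of the true-score variance is the same as above.
True-score variance = [15.3²·0.65 + 4.6²·0.90] + 53.4888 = 171.203 + 53.4888 = 224.691.
Reliability = 224.691 / 308.739 = 0.728.

0.728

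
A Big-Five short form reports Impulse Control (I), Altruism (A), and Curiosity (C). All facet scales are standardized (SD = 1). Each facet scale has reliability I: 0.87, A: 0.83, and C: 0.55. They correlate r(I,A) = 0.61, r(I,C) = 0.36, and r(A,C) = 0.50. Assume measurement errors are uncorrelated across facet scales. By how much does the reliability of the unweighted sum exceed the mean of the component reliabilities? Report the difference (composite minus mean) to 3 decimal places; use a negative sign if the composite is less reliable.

Var(sum) = 3 + 2.94 = 5.94; true-score variance = 2.25 + 2.94 = 5.19; composite reliability = 0.8737.
Mean component reliability = 0.7500.
Difference = 0.8737 − 0.7500 = 0.124.

0.124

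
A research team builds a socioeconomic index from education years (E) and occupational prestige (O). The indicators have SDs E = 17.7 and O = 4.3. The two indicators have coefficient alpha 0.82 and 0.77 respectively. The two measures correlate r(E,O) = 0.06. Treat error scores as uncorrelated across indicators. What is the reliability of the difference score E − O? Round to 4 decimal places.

0.8120

Var(E−O) = 17.7² + 4.3² − 2·17.7·4.3·0.06 = 331.78 − 9.1332 = 322.647.
Under uncorrelated errors the observed covariances equal the true-score covariances, so only the own-variance terms attenuate.
True-score variance = [17.7²·0.82 + 4.3²·0.77] − 9.1332 = 271.135 − 9.1332 = 262.002.
Reliability = 262.002 / 322.647 = 0.8120.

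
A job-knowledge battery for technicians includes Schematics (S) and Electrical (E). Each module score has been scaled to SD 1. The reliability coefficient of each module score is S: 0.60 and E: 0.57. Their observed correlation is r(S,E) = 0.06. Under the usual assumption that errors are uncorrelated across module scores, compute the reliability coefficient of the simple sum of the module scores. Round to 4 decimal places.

0.6085

Var(S+E) = 2 + 2·[0.06] = 2 + 0.12 = 2.12.
With uncorrelated errors the cross-covariances are all true-score covariance, so they carry over unchanged; only the diagonal terms shrink to ρᵢσᵢ².
True-score variance = [0.60 + 0.57] + 0.12 = 1.17 + 0.12 = 1.29.
Reliability = 1.29 / 2.12 = 0.6085.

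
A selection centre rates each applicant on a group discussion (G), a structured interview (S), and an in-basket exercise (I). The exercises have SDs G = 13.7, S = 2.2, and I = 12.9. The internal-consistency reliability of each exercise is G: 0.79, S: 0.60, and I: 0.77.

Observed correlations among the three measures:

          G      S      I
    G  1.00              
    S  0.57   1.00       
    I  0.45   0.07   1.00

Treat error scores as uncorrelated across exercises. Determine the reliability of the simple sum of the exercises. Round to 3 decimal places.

Var(G+S+I) = 13.7² + 2.2² + 12.9² + 2·[13.7·2.2·0.57 + 13.7·12.9·0.45 + 2.2·12.9·0.07] = 358.94 + 197.39 = 556.33.
With uncorrelated errors the cross-covariances are all true-score covariance, so they carry over unchanged; only the diagonal terms shrink to ρᵢσᵢ².
True-score variance = [13.7²·0.79 + 2.2²·0.60 + 12.9²·0.77] + 197.39 = 279.315 + 197.39 = 476.705.
Reliability = 476.705 / 556.33 = 0.857.

0.857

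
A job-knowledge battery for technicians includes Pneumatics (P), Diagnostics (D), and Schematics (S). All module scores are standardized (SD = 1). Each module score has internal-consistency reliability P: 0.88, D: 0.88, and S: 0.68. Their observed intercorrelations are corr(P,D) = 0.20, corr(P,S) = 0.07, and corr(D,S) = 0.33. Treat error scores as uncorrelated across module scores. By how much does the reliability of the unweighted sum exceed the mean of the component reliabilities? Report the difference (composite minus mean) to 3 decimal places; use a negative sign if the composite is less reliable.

Var(sum) = 3 + 1.2 = 4.2; true-score variance = 2.44 + 1.2 = 3.64; composite reliability = 0.8667.
Mean component reliability = 0.8133.
Difference = 0.8667 − 0.8133 = 0.053.

0.053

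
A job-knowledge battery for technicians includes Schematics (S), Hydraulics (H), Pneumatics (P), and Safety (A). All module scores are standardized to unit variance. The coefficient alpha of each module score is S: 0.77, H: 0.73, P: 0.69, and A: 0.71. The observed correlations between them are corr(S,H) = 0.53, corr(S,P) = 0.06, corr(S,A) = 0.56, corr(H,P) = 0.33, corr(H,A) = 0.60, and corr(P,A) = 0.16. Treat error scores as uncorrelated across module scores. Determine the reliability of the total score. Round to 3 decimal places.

Var(S+H+P+A) = 4 + 2·[0.53 + 0.06 + 0.56 + 0.33 + 0.60 + 0.16] = 4 + 4.48 = 8.48.
Because errors are independent across components, Cov(Tᵢ,Tⱼ) = Cov(Xᵢ,Xⱼ); the off-diagonal part of the true-score variance is the same as above.
True-score variance = [0.77 + 0.73 + 0.69 + 0.71] + 4.48 = 2.9 + 4.48 = 7.38.
Reliability = 7.38 / 8.48 = 0.870.

0.870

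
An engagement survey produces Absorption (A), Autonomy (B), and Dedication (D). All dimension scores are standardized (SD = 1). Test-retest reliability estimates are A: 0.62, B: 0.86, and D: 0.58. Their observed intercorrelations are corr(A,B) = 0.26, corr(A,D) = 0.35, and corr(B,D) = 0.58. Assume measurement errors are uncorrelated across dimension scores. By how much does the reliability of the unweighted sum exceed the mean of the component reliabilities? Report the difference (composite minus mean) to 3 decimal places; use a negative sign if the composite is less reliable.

0.139

Var(sum) = 3 + 2.38 = 5.38; true-score variance = 2.06 + 2.38 = 4.44; composite reliability = 0.8253.
Mean component reliability = 0.6867.
Difference = 0.8253 − 0.6867 = 0.139.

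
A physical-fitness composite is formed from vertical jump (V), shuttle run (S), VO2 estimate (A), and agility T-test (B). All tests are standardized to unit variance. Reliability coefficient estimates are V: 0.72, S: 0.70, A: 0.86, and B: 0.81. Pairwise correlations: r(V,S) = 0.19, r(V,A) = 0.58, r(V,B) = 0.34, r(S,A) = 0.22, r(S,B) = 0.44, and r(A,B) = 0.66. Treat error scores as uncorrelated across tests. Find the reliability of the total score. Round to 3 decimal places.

Var(V+S+A+B) = 4 + 2·[0.19 + 0.58 + 0.34 + 0.22 + 0.44 + 0.66] = 4 + 4.86 = 8.86.
Under uncorrelated errors the observed covariances equal the true-score covariances, so only the own-variance terms attenuate.
True-score variance = [0.72 + 0.70 + 0.86 + 0.81] + 4.86 = 3.09 + 4.86 = 7.95.
Reliability = 7.95 / 8.86 = 0.897.

0.897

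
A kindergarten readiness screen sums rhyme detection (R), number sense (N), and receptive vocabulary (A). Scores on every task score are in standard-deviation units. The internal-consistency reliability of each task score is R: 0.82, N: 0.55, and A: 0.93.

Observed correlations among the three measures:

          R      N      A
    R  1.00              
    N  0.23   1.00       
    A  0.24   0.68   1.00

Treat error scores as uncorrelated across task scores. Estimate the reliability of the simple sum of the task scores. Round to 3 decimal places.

Var(R+N+A) = 3 + 2·[0.23 + 0.24 + 0.68] = 3 + 2.3 = 5.3.
Because errors are independent across components, Cov(Tᵢ,Tⱼ) = Cov(Xᵢ,Xⱼ); the off-diagonal part of the true-score variance is the same as above.
True-score variance = [0.82 + 0.55 + 0.93] + 2.3 = 2.3 + 2.3 = 4.6.
Reliability = 4.6 / 5.3 = 0.868.

0.868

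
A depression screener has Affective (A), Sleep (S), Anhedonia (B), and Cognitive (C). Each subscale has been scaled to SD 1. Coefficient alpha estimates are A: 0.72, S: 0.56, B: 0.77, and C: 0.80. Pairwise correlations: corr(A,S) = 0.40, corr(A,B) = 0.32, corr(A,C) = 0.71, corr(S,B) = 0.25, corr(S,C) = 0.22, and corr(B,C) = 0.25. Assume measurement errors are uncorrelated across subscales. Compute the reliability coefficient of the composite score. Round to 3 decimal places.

Var(A+S+B+C) = 4 + 2·[0.40 + 0.32 + 0.71 + 0.25 + 0.22 + 0.25] = 4 + 4.3 = 8.3.
Under uncorrelated errors the observed covariances equal the true-score covariances, so only the own-variance terms attenuate.
True-score variance = [0.72 + 0.56 + 0.77 + 0.80] + 4.3 = 2.85 + 4.3 = 7.15.
Reliability = 7.15 / 8.3 = 0.861.

0.861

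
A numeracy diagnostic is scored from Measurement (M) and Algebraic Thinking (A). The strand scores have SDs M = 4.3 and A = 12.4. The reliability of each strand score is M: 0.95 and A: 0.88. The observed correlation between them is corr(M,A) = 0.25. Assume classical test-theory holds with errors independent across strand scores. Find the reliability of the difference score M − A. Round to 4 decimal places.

Var(M−A) = 4.3² + 12.4² − 2·4.3·12.4·0.25 = 172.25 − 26.66 = 145.59.
Because errors are independent across components, Cov(Tᵢ,Tⱼ) = Cov(Xᵢ,Xⱼ); the off-diagonal part of the true-score variance is the same as above.
True-score variance = [4.3²·0.95 + 12.4²·0.88] − 26.66 = 152.874 − 26.66 = 126.214.
Reliability = 126.214 / 145.59 = 0.8669.

0.8669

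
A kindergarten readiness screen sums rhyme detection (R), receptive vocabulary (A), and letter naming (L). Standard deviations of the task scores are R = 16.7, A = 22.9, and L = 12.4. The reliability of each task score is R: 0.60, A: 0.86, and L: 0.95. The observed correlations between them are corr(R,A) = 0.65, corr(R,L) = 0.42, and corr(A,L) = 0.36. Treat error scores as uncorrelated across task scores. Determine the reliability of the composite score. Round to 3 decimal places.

Var(R+A+L) = 16.7² + 22.9² + 12.4² + 2·[16.7·22.9·0.65 + 16.7·12.4·0.42 + 22.9·12.4·0.36] = 957.06 + 875.557 = 1832.62.
Under uncorrelated errors the observed covariances equal the true-score covariances, so only the own-variance terms attenuate.
True-score variance = [16.7²·0.60 + 22.9²·0.86 + 12.4²·0.95] + 875.557 = 764.399 + 875.557 = 1639.96.
Reliability = 1639.96 / 1832.62 = 0.895.

0.895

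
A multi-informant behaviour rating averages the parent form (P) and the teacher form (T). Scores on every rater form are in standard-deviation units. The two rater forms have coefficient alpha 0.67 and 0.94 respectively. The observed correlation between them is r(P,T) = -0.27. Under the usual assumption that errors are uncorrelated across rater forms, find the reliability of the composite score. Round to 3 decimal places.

0.733

Var(P+T) = 2 + 2·[(-0.27)] = 2 − 0.54 = 1.46.
Because errors are independent across components, Cov(Tᵢ,Tⱼ) = Cov(Xᵢ,Xⱼ); the off-diagonal part of the true-score variance is the same as above.
True-score variance = [0.67 + 0.94] − 0.54 = 1.61 − 0.54 = 1.07.
Reliability = 1.07 / 1.46 = 0.733.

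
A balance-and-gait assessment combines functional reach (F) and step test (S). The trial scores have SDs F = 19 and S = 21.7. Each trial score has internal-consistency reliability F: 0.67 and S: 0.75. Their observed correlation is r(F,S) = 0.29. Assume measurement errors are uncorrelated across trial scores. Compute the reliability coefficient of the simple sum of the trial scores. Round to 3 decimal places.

Var(F+S) = 19² + 21.7² + 2·[19·21.7·0.29] = 831.89 + 239.134 = 1071.02.
Because errors are independent across components, Cov(Tᵢ,Tⱼ) = Cov(Xᵢ,Xⱼ); the off-diagonal part of the true-score variance is the same as above.
True-score variance = [19²·0.67 + 21.7²·0.75] + 239.134 = 595.038 + 239.134 = 834.172.
Reliability = 834.172 / 1071.02 = 0.779.

0.779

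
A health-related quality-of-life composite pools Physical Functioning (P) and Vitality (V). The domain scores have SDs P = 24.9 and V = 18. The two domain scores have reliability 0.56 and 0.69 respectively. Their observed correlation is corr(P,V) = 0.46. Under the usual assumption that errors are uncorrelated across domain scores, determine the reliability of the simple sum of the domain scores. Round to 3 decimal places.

Var(P+V) = 24.9² + 18² + 2·[24.9·18·0.46] = 944.01 + 412.344 = 1356.35.
With uncorrelated errors the cross-covariances are all true-score covariance, so they carry over unchanged; only the diagonal terms shrink to ρᵢσᵢ².
True-score variance = [24.9²·0.56 + 18²·0.69] + 412.344 = 570.766 + 412.344 = 983.11.
Reliability = 983.11 / 1356.35 = 0.725.

0.725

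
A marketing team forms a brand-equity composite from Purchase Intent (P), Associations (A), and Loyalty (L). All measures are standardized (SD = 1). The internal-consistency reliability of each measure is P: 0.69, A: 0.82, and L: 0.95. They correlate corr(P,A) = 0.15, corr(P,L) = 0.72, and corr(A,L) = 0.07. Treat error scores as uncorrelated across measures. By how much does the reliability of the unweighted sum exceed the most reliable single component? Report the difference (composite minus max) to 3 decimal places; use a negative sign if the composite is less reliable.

Var(sum) = 3 + 1.88 = 4.88; true-score variance = 2.46 + 1.88 = 4.34; composite reliability = 0.8893.
Max component reliability = 0.9500.
Difference = 0.8893 − 0.9500 = -0.061.

-0.061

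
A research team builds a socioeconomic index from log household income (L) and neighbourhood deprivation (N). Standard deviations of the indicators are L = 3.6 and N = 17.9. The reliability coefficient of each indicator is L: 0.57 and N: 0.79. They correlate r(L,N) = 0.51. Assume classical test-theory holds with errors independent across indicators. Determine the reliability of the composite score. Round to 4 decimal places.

0.8174

Var(L+N) = 3.6² + 17.9² + 2·[3.6·17.9·0.51] = 333.37 + 65.7288 = 399.099.
Because errors are independent across components, Cov(Tᵢ,Tⱼ) = Cov(Xᵢ,Xⱼ); the off-diagonal part of the true-score variance is the same as above.
True-score variance = [3.6²·0.57 + 17.9²·0.79] + 65.7288 = 260.511 + 65.7288 = 326.24.
Reliability = 326.24 / 399.099 = 0.8174.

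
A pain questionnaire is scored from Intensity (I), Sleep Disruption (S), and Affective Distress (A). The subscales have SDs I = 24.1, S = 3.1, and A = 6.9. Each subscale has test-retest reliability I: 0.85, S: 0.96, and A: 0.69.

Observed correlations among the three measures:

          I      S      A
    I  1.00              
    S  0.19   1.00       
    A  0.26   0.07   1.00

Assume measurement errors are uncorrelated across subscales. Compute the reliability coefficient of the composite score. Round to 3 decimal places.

0.865

Var(I+S+A) = 24.1² + 3.1² + 6.9² + 2·[24.1·3.1·0.19 + 24.1·6.9·0.26 + 3.1·6.9·0.07] = 638.03 + 117.855 = 755.885.
Under uncorrelated errors the observed covariances equal the true-score covariances, so only the own-variance terms attenuate.
True-score variance = [24.1²·0.85 + 3.1²·0.96 + 6.9²·0.69] + 117.855 = 535.765 + 117.855 = 653.62.
Reliability = 653.62 / 755.885 = 0.865.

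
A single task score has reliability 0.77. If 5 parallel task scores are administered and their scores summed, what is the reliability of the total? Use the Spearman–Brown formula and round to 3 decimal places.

0.944

ρ_k = kρ / (1 + (k−1)ρ) = 5·0.77 / (1 + 4·0.77) = 3.850 / 4.080 = 0.944.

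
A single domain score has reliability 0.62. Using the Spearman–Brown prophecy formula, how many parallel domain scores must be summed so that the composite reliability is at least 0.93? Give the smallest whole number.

9

k ≥ ρ*(1−ρ₁)/(ρ₁(1−ρ*)) = 0.93·0.38 / (0.62·0.07) = 8.143.
Smallest integer k = 9.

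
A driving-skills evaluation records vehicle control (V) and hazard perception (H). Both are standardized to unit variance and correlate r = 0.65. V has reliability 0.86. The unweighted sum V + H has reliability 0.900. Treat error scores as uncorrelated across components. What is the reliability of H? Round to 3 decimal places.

Var(V+H) = 2 + 2·0.65 = 3.300.
True-score variance = ρ_V + ρ_H + 2·0.65, so 0.900 = (0.86 + ρ_H + 1.30) / 3.300.
ρ_H = 0.900·3.300 − 0.86 − 1.30 = 0.810.

0.810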